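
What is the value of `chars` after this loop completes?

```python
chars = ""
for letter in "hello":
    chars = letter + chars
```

Reverse 'hello'
`chars` takes the values: "" → "h" → "eh" → "leh" → "lleh" → "olleh"

Answer: "olleh"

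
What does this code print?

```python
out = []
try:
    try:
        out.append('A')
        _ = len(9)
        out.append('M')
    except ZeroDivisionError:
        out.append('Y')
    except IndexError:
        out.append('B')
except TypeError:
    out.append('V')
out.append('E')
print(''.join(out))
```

Execution trace: 'A' (try body) → 'V' (outer except TypeError) → 'E' (after the try/except). Output: AVE

Answer: AVE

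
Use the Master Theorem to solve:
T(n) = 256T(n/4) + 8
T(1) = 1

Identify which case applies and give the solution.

a=256, b=4, f(n)=8. log_4(256) = 4. Since c=0 < 4, Case 1 applies: T(n) = Θ(n^log_b(a)) = O(n^4).

Answer: O(n^4) - Case 1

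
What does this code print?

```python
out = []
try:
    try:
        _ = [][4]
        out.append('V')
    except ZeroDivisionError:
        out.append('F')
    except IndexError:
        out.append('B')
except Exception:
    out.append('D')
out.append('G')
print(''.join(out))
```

Execution trace: 'B' (inner except IndexError) → 'G' (after the try/except). Output: BG

Answer: BG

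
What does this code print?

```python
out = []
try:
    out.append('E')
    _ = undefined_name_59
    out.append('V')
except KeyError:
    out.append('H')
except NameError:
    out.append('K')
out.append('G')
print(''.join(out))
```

Execution trace: 'E' (try body) → 'K' (except NameError) → 'G' (after the try/except). Output: EKG

Answer: EKG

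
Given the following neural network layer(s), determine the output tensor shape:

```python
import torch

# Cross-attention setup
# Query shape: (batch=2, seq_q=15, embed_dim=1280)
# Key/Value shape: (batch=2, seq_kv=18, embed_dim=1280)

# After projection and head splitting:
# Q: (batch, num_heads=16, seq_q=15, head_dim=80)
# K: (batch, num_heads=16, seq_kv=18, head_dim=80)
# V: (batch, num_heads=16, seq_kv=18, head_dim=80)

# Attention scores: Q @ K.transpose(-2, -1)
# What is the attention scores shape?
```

Input: (2, 15, 1280) -> Output: (2, 16, 15, 18)

Answer: (2, 16, 15, 18)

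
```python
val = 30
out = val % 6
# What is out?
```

Trace:
`val = 30` → val = 30
`out = val % 6` → out = 0
So out = 0

Answer: 0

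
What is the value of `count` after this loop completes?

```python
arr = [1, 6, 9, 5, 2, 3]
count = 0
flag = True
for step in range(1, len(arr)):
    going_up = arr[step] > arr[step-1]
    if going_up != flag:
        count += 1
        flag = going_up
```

Count direction changes in [1, 6, 9, 5, 2, 3]
`count` takes the values: 0 → 1 → 2

Answer: 2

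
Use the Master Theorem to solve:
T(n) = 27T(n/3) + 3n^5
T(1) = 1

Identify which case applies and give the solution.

a=27, b=3, f(n)=3n^5. log_3(27) = 3. Since c=5 > 3 and the regularity condition holds (27(n/3)^5 = (27/3^5)n^5 with 27/3^5 < 1), Case 3 applies: T(n) = Θ(f(n)) = O(n^5).

Answer: O(n^5) - Case 3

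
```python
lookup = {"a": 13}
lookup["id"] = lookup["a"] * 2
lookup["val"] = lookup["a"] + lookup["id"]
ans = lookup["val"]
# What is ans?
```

Trace:
`lookup = {"a": 13}` → lookup = {'a': 13}
`lookup["id"] = lookup["a"] * 2` → lookup = {'a': 13, 'id': 26}
`lookup["val"] = lookup["a"] + lookup["id"]` → lookup = {'a': 13, 'id': 26, 'val': 39}
`ans = lookup["val"]` → ans = 39
So ans = 39

Answer: 39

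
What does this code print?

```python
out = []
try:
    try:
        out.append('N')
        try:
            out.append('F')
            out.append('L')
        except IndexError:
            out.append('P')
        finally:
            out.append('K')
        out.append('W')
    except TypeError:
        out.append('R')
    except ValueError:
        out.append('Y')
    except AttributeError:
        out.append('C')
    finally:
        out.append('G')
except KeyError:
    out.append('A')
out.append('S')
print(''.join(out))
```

Execution trace: 'N' (try body) → 'F' (inner try body) → 'L' (inner try body, no exception) → 'K' (inner finally) → 'W' (try body, no exception) → 'G' (finally) → 'S' (after the try/except). Output: NFLKWGS

Answer: NFLKWGS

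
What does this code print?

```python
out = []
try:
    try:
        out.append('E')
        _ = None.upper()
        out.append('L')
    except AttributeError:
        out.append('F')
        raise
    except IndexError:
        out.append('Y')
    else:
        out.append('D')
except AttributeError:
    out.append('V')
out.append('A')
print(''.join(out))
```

Execution trace: 'E' (inner try body) → 'F' (inner except AttributeError) → 'V' (outer except AttributeError) → 'A' (after the try/except). Output: EFVA

Answer: EFVA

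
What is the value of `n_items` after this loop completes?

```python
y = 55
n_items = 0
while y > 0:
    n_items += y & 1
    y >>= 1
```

Count set bits in 55 (binary: 0b110111)
`n_items` takes the values: 0 → 1 → 2 → 3 → 4 → 5

Answer: 5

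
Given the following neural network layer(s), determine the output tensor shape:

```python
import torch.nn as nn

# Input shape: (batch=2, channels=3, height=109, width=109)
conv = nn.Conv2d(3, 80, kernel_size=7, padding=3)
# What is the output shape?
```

Input: (2, 3, 109, 109) -> Output: (2, 80, 109, 109)

Answer: (2, 80, 109, 109)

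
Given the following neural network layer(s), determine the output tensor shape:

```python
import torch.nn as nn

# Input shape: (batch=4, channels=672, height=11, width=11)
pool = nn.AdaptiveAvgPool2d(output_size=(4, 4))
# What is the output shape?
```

Input: (4, 672, 11, 11) -> Output: (4, 672, 4, 4)

Answer: (4, 672, 4, 4)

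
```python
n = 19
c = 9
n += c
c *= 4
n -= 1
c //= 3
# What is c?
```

Trace:
`n = 19` → n = 19
`c = 9` → c = 9
`n += c` → n = 28
`c *= 4` → c = 36
`n -= 1` → n = 27
`c //= 3` → c = 12
So c = 12

Answer: 12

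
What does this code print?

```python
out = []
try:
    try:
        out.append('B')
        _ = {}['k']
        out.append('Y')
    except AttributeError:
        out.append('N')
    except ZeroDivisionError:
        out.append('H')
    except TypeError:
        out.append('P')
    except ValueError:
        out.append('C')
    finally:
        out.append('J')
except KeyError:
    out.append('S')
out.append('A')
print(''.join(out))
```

Execution trace: 'B' (try body) → 'J' (finally) → 'S' (outer except KeyError) → 'A' (after the try/except). Output: BJSA

Answer: BJSA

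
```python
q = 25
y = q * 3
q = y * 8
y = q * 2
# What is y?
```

Trace:
`q = 25` → q = 25
`y = q * 3` → y = 75
`q = y * 8` → q = 600
`y = q * 2` → y = 1200
So y = 1200

Answer: 1200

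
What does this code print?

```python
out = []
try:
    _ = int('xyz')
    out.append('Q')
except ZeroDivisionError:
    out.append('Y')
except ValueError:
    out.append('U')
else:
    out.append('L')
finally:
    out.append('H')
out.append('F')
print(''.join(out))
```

Execution trace: 'U' (except ValueError) → 'H' (finally) → 'F' (after the try/except). Output: UHF

Answer: UHF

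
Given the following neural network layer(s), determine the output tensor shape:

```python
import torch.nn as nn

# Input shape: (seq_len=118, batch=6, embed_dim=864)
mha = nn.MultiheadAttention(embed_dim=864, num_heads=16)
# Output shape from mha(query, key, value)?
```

Input: (118, 6, 864) -> Output: (118, 6, 864)

Answer: (118, 6, 864)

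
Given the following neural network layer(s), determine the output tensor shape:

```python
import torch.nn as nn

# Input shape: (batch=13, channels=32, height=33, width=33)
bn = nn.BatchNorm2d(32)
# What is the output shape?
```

Input: (13, 32, 33, 33) -> Output: (13, 32, 33, 33)

Answer: (13, 32, 33, 33)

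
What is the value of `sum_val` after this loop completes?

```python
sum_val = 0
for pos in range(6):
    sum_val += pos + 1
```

Start at 0, add 1 to 6 = 21
`sum_val` takes the values: 0 → 1 → 3 → 6 → 10 → 15 → 21

Answer: 21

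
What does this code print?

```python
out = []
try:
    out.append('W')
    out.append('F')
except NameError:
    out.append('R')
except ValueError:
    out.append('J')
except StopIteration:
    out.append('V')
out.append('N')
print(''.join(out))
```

Execution trace: 'W' (try body) → 'F' (try body, no exception) → 'N' (after the try/except). Output: WFN

Answer: WFN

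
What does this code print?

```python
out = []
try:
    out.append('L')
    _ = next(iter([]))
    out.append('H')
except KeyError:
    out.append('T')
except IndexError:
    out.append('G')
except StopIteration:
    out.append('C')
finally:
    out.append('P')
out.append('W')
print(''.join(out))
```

Execution trace: 'L' (try body) → 'C' (except StopIteration) → 'P' (finally) → 'W' (after the try/except). Output: LCPW

Answer: LCPW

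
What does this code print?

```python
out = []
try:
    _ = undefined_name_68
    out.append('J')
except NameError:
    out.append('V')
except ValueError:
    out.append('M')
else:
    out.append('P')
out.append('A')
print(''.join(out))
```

Execution trace: 'V' (except NameError) → 'A' (after the try/except). Output: VA

Answer: VA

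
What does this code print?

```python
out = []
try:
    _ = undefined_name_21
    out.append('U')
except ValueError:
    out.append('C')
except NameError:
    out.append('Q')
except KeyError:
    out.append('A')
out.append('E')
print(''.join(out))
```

Execution trace: 'Q' (except NameError) → 'E' (after the try/except). Output: QE

Answer: QE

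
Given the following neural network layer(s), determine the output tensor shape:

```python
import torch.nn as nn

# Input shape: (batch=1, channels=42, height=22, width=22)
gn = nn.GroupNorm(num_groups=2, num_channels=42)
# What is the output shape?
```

Input: (1, 42, 22, 22) -> Output: (1, 42, 22, 22)

Answer: (1, 42, 22, 22)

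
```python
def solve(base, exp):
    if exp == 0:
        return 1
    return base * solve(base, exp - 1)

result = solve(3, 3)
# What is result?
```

solve(3, 3) = 3 * 3 * 3 = 27

Answer: 27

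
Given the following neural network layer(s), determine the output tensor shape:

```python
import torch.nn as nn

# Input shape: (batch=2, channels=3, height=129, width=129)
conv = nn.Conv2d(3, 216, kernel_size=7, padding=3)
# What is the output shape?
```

Input: (2, 3, 129, 129) -> Output: (2, 216, 129, 129)

Answer: (2, 216, 129, 129)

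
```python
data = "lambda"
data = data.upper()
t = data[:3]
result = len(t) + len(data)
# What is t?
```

Trace:
`data = "lambda"` → data = 'lambda'
`data = data.upper()` → data = 'LAMBDA'
`t = data[:3]` → t = 'LAM'
`result = len(t) + len(data)` → result = 9
So t = 'LAM'

Answer: 'LAM'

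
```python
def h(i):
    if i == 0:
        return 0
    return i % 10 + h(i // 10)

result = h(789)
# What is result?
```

Sum of digits of 789: 9 + 8 + 7 = 24

Answer: 24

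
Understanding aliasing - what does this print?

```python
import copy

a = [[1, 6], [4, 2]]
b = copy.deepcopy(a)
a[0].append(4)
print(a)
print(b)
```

Key concept: deep copy is fully independent.
Step by step:
`a = [[1, 6], [4, 2]]` → a = [[1, 6], [4, 2]]
`b = copy.deepcopy(a)` → b = [[1, 6], [4, 2]]
`a[0].append(4)` → a = [[1, 6, 4], [4, 2]]
`print(a)` → prints [[1, 6, 4], [4, 2]]
`print(b)` → prints [[1, 6], [4, 2]]

Answer:
[[1, 6, 4], [4, 2]]
[[1, 6], [4, 2]]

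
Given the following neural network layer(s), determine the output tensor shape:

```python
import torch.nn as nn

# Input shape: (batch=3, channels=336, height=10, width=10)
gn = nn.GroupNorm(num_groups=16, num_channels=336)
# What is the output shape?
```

Input: (3, 336, 10, 10) -> Output: (3, 336, 10, 10)

Answer: (3, 336, 10, 10)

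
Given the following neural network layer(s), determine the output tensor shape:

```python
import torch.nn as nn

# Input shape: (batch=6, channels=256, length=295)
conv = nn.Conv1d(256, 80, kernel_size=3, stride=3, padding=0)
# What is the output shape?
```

Input: (6, 256, 295) -> Output: (6, 80, 98)

Answer: (6, 80, 98)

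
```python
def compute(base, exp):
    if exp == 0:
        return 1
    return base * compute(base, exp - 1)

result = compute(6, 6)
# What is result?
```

compute(6, 6) = 6 * 6 * 6 * 6 * 6 * 6 = 46656

Answer: 46656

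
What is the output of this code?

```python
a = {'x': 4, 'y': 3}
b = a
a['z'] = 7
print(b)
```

Key concept: dict aliasing.
Step by step:
`a = {'x': 4, 'y': 3}` → a = {'x': 4, 'y': 3}
`b = a` → b = {'x': 4, 'y': 3} (same object as a)
`a['z'] = 7` → a = {'x': 4, 'y': 3, 'z': 7} (same object as b); b = {'x': 4, 'y': 3, 'z': 7} (same object as a)
`print(b)` → prints {'x': 4, 'y': 3, 'z': 7}

Answer: {'x': 4, 'y': 3, 'z': 7}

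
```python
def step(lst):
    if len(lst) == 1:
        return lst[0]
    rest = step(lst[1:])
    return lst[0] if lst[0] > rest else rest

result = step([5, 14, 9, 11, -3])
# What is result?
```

Recursive max over [5, 14, 9, 11, -3] = 14

Answer: 14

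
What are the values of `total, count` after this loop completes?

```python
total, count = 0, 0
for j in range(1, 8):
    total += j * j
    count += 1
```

Sum of squares and count
`total, count` takes the values: (0, 0) → (1, 0) → (1, 1) → (5, 1) → (5, 2) → (14, 2) → (14, 3) → (30, 3) → (30, 4) → (55, 4) → (55, 5) → (91, 5) → (91, 6) → (140, 6) → (140, 7)

Answer: 140, 7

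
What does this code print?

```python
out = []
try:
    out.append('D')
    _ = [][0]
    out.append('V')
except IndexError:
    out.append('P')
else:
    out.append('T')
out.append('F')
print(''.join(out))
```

Execution trace: 'D' (try body) → 'P' (except IndexError) → 'F' (after the try/except). Output: DPF

Answer: DPF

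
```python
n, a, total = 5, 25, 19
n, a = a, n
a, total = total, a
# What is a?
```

Trace:
`n, a, total = 5, 25, 19` → n = 5; a = 25; total = 19
`n, a = a, n` → n = 25; a = 5
`a, total = total, a` → a = 19; total = 5
So a = 19

Answer: 19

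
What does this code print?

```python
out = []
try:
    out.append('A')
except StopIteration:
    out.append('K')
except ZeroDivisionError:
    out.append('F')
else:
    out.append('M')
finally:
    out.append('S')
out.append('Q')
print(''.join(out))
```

Execution trace: 'A' (try body, no exception) → 'M' (else) → 'S' (finally) → 'Q' (after the try/except). Output: AMSQ

Answer: AMSQ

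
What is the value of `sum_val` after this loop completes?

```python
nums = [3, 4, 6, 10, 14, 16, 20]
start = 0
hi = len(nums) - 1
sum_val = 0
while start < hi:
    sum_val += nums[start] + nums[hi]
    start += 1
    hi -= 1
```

Sum of pairs from ends
`sum_val` takes the values: 0 → 23 → 43 → 63

Answer: 63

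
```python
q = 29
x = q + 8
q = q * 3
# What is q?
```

Trace:
`q = 29` → q = 29
`x = q + 8` → x = 37
`q = q * 3` → q = 87
So q = 87

Answer: 87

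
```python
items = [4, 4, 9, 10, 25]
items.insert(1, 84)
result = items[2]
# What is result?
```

Trace:
`items = [4, 4, 9, 10, 25]` → items = [4, 4, 9, 10, 25]
`items.insert(1, 84)` → items = [4, 84, 4, 9, 10, 25]
`result = items[2]` → result = 4
So result = 4

Answer: 4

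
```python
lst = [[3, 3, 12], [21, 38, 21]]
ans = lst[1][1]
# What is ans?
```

Trace:
`lst = [[3, 3, 12], [21, 38, 21]]` → lst = [[3, 3, 12], [21, 38, 21]]
`ans = lst[1][1]` → ans = 38
So ans = 38

Answer: 38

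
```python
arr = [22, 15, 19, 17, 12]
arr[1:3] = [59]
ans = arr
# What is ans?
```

Trace:
`arr = [22, 15, 19, 17, 12]` → arr = [22, 15, 19, 17, 12]
`arr[1:3] = [59]` → arr = [22, 59, 17, 12]
`ans = arr` → ans = [22, 59, 17, 12]
So ans = [22, 59, 17, 12]

Answer: [22, 59, 17, 12]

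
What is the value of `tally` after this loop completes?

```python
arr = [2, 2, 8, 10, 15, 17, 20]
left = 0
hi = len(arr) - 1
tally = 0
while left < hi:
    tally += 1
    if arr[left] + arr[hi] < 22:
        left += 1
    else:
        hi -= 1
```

Steps to find pair summing to 22
`tally` takes the values: 0 → 1 → 2 → 3 → 4 → 5 → 6

Answer: 6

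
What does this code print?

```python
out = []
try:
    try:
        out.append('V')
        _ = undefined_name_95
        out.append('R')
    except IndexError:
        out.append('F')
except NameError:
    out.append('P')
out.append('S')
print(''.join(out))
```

Execution trace: 'V' (inner try body) → 'P' (outer except NameError) → 'S' (after the try/except). Output: VPS

Answer: VPS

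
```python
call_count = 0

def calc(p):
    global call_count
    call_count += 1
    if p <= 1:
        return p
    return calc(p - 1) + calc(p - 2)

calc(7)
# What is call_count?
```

Calls(p) = 1 + Calls(p-1) + Calls(p-2); Calls(0)=Calls(1)=1. For p=7 this gives 41.

Answer: 41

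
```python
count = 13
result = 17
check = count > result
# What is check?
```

Trace:
`count = 13` → count = 13
`result = 17` → result = 17
`check = count > result` → check = False
So check = False

Answer: False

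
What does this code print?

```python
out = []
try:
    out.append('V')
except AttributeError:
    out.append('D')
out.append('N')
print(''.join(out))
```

Execution trace: 'V' (try body, no exception) → 'N' (after the try/except). Output: VN

Answer: VN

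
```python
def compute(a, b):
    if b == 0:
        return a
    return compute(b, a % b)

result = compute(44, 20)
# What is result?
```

compute(44, 20) -> compute(20, 4) -> compute(4, 0) -> 4

Answer: 4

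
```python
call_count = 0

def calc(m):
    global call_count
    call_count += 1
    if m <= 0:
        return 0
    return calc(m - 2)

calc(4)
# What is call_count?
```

Linear recursion stepping by 2: 3 calls from m=4 down to ≤0.

Answer: 3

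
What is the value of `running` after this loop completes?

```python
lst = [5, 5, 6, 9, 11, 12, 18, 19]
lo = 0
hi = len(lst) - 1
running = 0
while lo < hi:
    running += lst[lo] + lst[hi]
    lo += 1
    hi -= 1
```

Sum of pairs from ends
`running` takes the values: 0 → 24 → 47 → 65 → 85

Answer: 85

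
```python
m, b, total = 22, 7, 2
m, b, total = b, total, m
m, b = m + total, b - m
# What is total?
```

Trace:
`m, b, total = 22, 7, 2` → m = 22; b = 7; total = 2
`m, b, total = b, total, m` → m = 7; b = 2; total = 22
`m, b = m + total, b - m` → m = 29; b = -5
So total = 22

Answer: 22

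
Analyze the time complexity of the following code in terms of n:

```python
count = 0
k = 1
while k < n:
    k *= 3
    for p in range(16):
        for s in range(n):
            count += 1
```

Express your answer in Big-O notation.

Each loop level contributes: log n × 1 × n. Multiplying the contributions gives O(n log n).

Answer: O(n log n)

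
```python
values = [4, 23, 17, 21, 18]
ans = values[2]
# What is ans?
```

Trace:
`values = [4, 23, 17, 21, 18]` → values = [4, 23, 17, 21, 18]
`ans = values[2]` → ans = 17
So ans = 17

Answer: 17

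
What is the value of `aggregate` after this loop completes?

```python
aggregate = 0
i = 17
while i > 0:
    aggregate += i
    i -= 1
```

Sum 17 down to 1
`aggregate` takes the values: 0 → 17 → 33 → 48 → 62 → 75 → 87 → 98 → 108 → 117 → 125 → 132 → 138 → 143 → 147 → 150 → 152 → 153

Answer: 153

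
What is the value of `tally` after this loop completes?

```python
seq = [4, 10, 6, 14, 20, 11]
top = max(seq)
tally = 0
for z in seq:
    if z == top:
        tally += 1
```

Count of max value 20 in [4, 10, 6, 14, 20, 11]
`tally` takes the values: 0 → 1

Answer: 1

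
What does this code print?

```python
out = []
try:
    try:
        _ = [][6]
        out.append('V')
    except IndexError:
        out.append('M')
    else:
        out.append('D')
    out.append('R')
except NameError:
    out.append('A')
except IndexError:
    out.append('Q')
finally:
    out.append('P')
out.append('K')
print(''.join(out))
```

Execution trace: 'M' (inner except IndexError) → 'R' (try body, no exception) → 'P' (finally) → 'K' (after the try/except). Output: MRPK

Answer: MRPK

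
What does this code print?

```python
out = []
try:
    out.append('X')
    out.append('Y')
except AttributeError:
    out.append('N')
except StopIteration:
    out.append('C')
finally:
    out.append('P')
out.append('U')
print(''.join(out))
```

Execution trace: 'X' (try body) → 'Y' (try body, no exception) → 'P' (finally) → 'U' (after the try/except). Output: XYPU

Answer: XYPU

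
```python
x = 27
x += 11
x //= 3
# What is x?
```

Trace:
`x = 27` → x = 27
`x += 11` → x = 38
`x //= 3` → x = 12
So x = 12

Answer: 12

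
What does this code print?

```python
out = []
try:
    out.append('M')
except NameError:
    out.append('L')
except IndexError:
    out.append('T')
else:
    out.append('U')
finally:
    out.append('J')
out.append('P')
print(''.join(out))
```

Execution trace: 'M' (try body, no exception) → 'U' (else) → 'J' (finally) → 'P' (after the try/except). Output: MUJP

Answer: MUJP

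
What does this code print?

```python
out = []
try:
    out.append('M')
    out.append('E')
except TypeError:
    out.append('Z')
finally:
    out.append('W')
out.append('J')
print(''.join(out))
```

Execution trace: 'M' (try body) → 'E' (try body, no exception) → 'W' (finally) → 'J' (after the try/except). Output: MEWJ

Answer: MEWJ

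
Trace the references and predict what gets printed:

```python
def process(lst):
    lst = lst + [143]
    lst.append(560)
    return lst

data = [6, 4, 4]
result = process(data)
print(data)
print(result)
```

Key concept: rebinding parameter vs mutation.
Step by step:
`data = [6, 4, 4]` → data = [6, 4, 4]
`result = process(data)` → result = [6, 4, 4, 143, 560]
`print(data)` → prints [6, 4, 4]
`print(result)` → prints [6, 4, 4, 143, 560]

Answer:
[6, 4, 4]
[6, 4, 4, 143, 560]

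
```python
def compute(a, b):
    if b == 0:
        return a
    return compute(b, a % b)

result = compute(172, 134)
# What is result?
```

compute(172, 134) -> compute(134, 38) -> compute(38, 20) -> compute(20, 18) -> compute(18, 2) -> compute(2, 0) -> 2

Answer: 2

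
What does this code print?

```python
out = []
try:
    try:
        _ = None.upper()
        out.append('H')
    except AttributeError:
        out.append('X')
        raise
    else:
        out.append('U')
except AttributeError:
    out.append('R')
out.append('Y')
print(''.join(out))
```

Execution trace: 'X' (inner except AttributeError) → 'R' (outer except AttributeError) → 'Y' (after the try/except). Output: XRY

Answer: XRY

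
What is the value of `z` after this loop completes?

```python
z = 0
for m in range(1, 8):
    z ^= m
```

XOR of 1 to 7
`z` takes the values: 0 → 1 → 3 → 0 → 4 → 1 → 7 → 0

Answer: 0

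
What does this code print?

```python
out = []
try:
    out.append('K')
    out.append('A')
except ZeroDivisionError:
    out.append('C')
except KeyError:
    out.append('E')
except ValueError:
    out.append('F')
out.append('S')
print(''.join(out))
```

Execution trace: 'K' (try body) → 'A' (try body, no exception) → 'S' (after the try/except). Output: KAS

Answer: KAS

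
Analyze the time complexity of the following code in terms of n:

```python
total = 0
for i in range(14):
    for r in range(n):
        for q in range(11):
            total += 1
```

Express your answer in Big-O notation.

Each loop level contributes: 1 × n × 1. Multiplying the contributions gives O(n).

Answer: O(n)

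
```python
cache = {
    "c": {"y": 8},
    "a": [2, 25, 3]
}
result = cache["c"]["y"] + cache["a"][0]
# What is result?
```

Trace:
`cache = { ...` → cache = {'c': {'y': 8}, 'a': [2, 25, 3]}
`result = cache["c"]["y"] + cache["a"][0]` → result = 10
So result = 10

Answer: 10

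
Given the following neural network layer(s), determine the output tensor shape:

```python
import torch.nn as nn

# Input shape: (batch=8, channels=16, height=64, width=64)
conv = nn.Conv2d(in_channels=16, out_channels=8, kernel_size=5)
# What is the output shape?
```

Input: (8, 16, 64, 64) -> Output: (8, 8, 60, 60)

Answer: (8, 8, 60, 60)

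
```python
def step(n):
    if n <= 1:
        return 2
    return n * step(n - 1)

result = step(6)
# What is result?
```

step(6) = 6 * 5 * 4 * 3 * 2 * 2 = 1440

Answer: 1440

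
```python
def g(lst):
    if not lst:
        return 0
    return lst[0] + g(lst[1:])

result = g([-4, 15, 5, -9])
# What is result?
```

(-4) + 15 + 5 + (-9) + 0 = 7

Answer: 7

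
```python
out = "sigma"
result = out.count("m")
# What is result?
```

Trace:
`out = "sigma"` → out = 'sigma'
`result = out.count("m")` → result = 1
So result = 1

Answer: 1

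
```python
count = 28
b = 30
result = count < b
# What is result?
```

Trace:
`count = 28` → count = 28
`b = 30` → b = 30
`result = count < b` → result = True
So result = True

Answer: True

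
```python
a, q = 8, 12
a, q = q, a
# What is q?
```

Trace:
`a, q = 8, 12` → a = 8; q = 12
`a, q = q, a` → a = 12; q = 8
So q = 8

Answer: 8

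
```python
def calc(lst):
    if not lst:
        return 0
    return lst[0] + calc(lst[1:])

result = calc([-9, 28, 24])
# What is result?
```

(-9) + 28 + 24 + 0 = 43

Answer: 43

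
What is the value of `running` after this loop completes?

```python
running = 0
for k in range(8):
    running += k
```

Sum of 0 to 7 = 28
`running` takes the values: 0 → 1 → 3 → 6 → 10 → 15 → 21 → 28

Answer: 28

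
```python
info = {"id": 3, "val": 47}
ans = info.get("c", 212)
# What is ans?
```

Trace:
`info = {"id": 3, "val": 47}` → info = {'id': 3, 'val': 47}
`ans = info.get("c", 212)` → ans = 212
So ans = 212

Answer: 212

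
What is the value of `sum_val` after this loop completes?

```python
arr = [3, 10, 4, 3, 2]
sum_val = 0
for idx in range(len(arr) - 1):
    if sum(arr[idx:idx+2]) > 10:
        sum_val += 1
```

Count windows with sum > 10
`sum_val` takes the values: 0 → 1 → 2

Answer: 2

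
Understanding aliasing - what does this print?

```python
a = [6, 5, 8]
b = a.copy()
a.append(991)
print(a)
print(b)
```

Key concept: list.copy() creates independent copy.
Step by step:
`a = [6, 5, 8]` → a = [6, 5, 8]
`b = a.copy()` → b = [6, 5, 8]
`a.append(991)` → a = [6, 5, 8, 991]
`print(a)` → prints [6, 5, 8, 991]
`print(b)` → prints [6, 5, 8]

Answer:
[6, 5, 8, 991]
[6, 5, 8]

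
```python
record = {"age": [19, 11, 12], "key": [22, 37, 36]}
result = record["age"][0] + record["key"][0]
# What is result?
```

Trace:
`record = {"age": [19, 11, 12], "key": [22, 37, 36]}` → record = {'age': [19, 11, 12], 'key': [22, 37, 36]}
`result = record["age"][0] + record["key"][0]` → result = 41
So result = 41

Answer: 41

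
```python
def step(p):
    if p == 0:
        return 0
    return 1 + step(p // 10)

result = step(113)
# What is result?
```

Count of digits of 113: 3

Answer: 3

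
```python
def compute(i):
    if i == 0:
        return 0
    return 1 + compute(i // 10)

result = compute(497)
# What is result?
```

Count of digits of 497: 3

Answer: 3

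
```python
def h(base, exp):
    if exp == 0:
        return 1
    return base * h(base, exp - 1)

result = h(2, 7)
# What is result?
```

h(2, 7) = 2 * 2 * 2 * 2 * 2 * 2 * 2 = 128

Answer: 128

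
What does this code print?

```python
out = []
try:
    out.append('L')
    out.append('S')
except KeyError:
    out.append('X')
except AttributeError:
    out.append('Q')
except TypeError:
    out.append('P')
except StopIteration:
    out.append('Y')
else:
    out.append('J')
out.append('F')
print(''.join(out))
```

Execution trace: 'L' (try body) → 'S' (try body, no exception) → 'J' (else) → 'F' (after the try/except). Output: LSJF

Answer: LSJF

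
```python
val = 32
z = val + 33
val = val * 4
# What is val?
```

Trace:
`val = 32` → val = 32
`z = val + 33` → z = 65
`val = val * 4` → val = 128
So val = 128

Answer: 128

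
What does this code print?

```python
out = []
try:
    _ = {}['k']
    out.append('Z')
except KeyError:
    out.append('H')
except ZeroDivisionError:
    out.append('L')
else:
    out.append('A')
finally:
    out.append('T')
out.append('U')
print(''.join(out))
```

Execution trace: 'H' (except KeyError) → 'T' (finally) → 'U' (after the try/except). Output: HTU

Answer: HTU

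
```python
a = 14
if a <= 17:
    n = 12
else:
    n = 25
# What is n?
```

Trace:
`a = 14` → a = 14
`if a <= 17: ...` → a <= 17 is True → n = 12
So n = 12

Answer: 12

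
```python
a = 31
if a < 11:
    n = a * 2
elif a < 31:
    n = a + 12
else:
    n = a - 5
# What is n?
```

Trace:
`a = 31` → a = 31
`if a < 11: ...` → a < 11 is False, a < 31 is False, take else branch → n = 26
So n = 26

Answer: 26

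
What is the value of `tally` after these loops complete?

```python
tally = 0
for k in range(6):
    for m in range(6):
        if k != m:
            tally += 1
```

6² - 6 (exclude diagonal)
`tally` takes the values: 0 → 1 → 2 → 3 → 4 → 5 → 6 → 7 → 8 → 9 → 10 → 11 → 12 → 13 → 14 → 15 → 16 → 17 → 18 → 19 → 20 → 21 → 22 → 23 → 24 → 25 → 26 → 27 → 28 → 29 → 30

Answer: 30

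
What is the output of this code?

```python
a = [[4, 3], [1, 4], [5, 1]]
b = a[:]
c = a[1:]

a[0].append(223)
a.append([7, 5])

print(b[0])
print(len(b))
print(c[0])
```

Key concept: slice with nested mutation.
Step by step:
`a = [[4, 3], [1, 4], [5, 1]]` → a = [[4, 3], [1, 4], [5, 1]]
`b = a[:]` → b = [[4, 3], [1, 4], [5, 1]]
`c = a[1:]` → c = [[1, 4], [5, 1]]
`a[0].append(223)` → a = [[4, 3, 223], [1, 4], [5, 1]]; b = [[4, 3, 223], [1, 4], [5, 1]]
`a.append([7, 5])` → a = [[4, 3, 223], [1, 4], [5, 1], [7, 5]]
`print(b[0])` → prints [4, 3, 223]
`print(len(b))` → prints 3
`print(c[0])` → prints [1, 4]

Answer:
[4, 3, 223]
3
[1, 4]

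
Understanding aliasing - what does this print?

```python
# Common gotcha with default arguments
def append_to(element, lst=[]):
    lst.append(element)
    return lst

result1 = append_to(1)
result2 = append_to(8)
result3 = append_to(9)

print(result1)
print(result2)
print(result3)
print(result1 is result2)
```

Key concept: mutable default argument gotcha.
Step by step:
`result1 = append_to(1)` → result1 = [1]
`result2 = append_to(8)` → result1 = [1, 8] (same object as result2); result2 = [1, 8] (same object as result1)
`result3 = append_to(9)` → result1 = [1, 8, 9] (same object as result2, result3); result2 = [1, 8, 9] (same object as result1, result3); result3 = [1, 8, 9] (same object as result1, result2)
`print(result1)` → prints [1, 8, 9]
`print(result2)` → prints [1, 8, 9]
`print(result3)` → prints [1, 8, 9]
`print(result1 is result2)` → prints True

Answer:
[1, 8, 9]
[1, 8, 9]
[1, 8, 9]
True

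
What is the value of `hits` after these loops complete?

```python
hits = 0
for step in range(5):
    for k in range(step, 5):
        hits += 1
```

Upper triangle: 5 + 4 + ... + 1
`hits` takes the values: 0 → 1 → 2 → 3 → 4 → 5 → 6 → 7 → 8 → 9 → 10 → 11 → 12 → 13 → 14 → 15

Answer: 15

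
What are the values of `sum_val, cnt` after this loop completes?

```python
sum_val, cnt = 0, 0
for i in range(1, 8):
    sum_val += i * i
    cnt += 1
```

Sum of squares and count
`sum_val, cnt` takes the values: (0, 0) → (1, 0) → (1, 1) → (5, 1) → (5, 2) → (14, 2) → (14, 3) → (30, 3) → (30, 4) → (55, 4) → (55, 5) → (91, 5) → (91, 6) → (140, 6) → (140, 7)

Answer: 140, 7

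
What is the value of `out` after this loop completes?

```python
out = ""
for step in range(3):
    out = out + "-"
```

Repeat '-' 3 times
`out` takes the values: "" → "-" → "--" → "---"

Answer: "---"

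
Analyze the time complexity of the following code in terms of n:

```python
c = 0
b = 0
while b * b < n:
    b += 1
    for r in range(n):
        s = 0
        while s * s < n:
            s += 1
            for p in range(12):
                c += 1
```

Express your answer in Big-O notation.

Each loop level contributes: √n × n × √n × 1. Multiplying the contributions gives O(n^2).

Answer: O(n^2)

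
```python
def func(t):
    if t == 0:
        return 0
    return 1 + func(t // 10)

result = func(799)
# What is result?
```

Count of digits of 799: 3

Answer: 3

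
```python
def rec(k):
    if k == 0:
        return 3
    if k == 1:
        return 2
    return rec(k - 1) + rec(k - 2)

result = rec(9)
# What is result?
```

Build up from base cases: rec(0)=3, rec(1)=2, rec(2)=5, rec(3)=7, rec(4)=12, rec(5)=19, rec(6)=31, ..., rec(9)=131

Answer: 131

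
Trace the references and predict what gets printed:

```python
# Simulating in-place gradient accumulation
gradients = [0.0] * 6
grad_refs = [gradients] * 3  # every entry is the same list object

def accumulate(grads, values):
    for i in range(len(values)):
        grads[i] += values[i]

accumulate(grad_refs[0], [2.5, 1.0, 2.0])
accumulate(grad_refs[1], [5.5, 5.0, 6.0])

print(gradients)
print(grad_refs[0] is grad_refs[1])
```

Key concept: gradient accumulation aliasing.
Step by step:
`gradients = [0.0] * 6` → gradients = [0.0, 0.0, 0.0, 0.0, 0.0, 0.0]
`grad_refs = [gradients] * 3` → grad_refs = [[0.0, 0.0, 0.0, 0.0, 0.0, 0.0], [0.0, 0.0, 0.0, 0.0, 0.0, 0.0], [0.0, 0.0, 0.0, 0.0, 0.0, 0.0]]
`accumulate(grad_refs[0], [2.5, 1.0, 2.0])` → gradients = [2.5, 1.0, 2.0, 0.0, 0.0, 0.0]; grad_refs = [[2.5, 1.0, 2.0, 0.0, 0.0, 0.0], [2.5, 1.0, 2.0, 0.0, 0.0, 0.0], [2.5, 1.0, 2.0, 0.0, 0.0, 0.0]]
`accumulate(grad_refs[1], [5.5, 5.0, 6.0])` → gradients = [8.0, 6.0, 8.0, 0.0, 0.0, 0.0]; grad_refs = [[8.0, 6.0, 8.0, 0.0, 0.0, 0.0], [8.0, 6.0, 8.0, 0.0, 0.0, 0.0], [8.0, 6.0, 8.0, 0.0, 0.0, 0.0]]
`print(gradients)` → prints [8.0, 6.0, 8.0, 0.0, 0.0, 0.0]
`print(grad_refs[0] is grad_refs[1])` → prints True

Answer:
[8.0, 6.0, 8.0, 0.0, 0.0, 0.0]
True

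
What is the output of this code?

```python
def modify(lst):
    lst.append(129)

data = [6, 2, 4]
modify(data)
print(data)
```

Key concept: function modifies passed list.
Step by step:
`data = [6, 2, 4]` → data = [6, 2, 4]
`modify(data)` → data = [6, 2, 4, 129]
`print(data)` → prints [6, 2, 4, 129]

Answer: [6, 2, 4, 129]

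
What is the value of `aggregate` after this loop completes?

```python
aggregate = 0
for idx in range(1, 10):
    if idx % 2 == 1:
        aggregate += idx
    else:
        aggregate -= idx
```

Add odd, subtract even
`aggregate` takes the values: 0 → 1 → -1 → 2 → -2 → 3 → -3 → 4 → -4 → 5

Answer: 5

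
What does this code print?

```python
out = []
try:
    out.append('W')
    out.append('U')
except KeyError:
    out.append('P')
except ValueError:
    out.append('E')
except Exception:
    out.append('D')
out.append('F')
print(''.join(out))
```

Execution trace: 'W' (try body) → 'U' (try body, no exception) → 'F' (after the try/except). Output: WUF

Answer: WUF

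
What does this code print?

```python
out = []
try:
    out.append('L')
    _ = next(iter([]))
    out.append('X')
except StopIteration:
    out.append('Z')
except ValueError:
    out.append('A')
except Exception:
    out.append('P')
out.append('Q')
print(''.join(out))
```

Execution trace: 'L' (try body) → 'Z' (except StopIteration) → 'Q' (after the try/except). Output: LZQ

Answer: LZQ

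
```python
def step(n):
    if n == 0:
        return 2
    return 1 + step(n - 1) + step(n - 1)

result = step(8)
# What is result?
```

step(n) = 1 + 2·step(n-1), step(0)=2. Closed form: (2+1)·2^8 - 1 = 767.

Answer: 767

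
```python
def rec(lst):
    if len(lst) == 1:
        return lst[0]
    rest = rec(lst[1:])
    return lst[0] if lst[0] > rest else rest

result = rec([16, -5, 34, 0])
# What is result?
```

Recursive max over [16, -5, 34, 0] = 34

Answer: 34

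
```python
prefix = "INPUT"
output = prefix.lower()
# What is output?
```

Trace:
`prefix = "INPUT"` → prefix = 'INPUT'
`output = prefix.lower()` → output = 'input'
So output = 'input'

Answer: 'input'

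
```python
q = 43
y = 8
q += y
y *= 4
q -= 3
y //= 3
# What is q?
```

Trace:
`q = 43` → q = 43
`y = 8` → y = 8
`q += y` → q = 51
`y *= 4` → y = 32
`q -= 3` → q = 48
`y //= 3` → y = 10
So q = 48

Answer: 48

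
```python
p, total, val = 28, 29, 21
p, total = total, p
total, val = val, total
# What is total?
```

Trace:
`p, total, val = 28, 29, 21` → p = 28; total = 29; val = 21
`p, total = total, p` → p = 29; total = 28
`total, val = val, total` → total = 21; val = 28
So total = 21

Answer: 21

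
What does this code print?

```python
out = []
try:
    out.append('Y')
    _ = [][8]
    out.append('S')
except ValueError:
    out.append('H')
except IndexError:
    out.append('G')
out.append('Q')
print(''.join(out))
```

Execution trace: 'Y' (try body) → 'G' (except IndexError) → 'Q' (after the try/except). Output: YGQ

Answer: YGQ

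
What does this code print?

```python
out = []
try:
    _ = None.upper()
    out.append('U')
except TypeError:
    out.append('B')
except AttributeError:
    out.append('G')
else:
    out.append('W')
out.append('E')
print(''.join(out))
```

Execution trace: 'G' (except AttributeError) → 'E' (after the try/except). Output: GE

Answer: GE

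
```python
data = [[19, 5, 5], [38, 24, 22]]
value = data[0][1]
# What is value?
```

Trace:
`data = [[19, 5, 5], [38, 24, 22]]` → data = [[19, 5, 5], [38, 24, 22]]
`value = data[0][1]` → value = 5
So value = 5

Answer: 5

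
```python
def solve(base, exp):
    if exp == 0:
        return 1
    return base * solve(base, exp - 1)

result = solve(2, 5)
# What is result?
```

solve(2, 5) = 2 * 2 * 2 * 2 * 2 = 32

Answer: 32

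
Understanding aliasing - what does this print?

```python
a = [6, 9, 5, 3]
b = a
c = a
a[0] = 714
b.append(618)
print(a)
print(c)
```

Key concept: multiple aliases.
Step by step:
`a = [6, 9, 5, 3]` → a = [6, 9, 5, 3]
`b = a` → b = [6, 9, 5, 3] (same object as a)
`c = a` → c = [6, 9, 5, 3] (same object as a, b)
`a[0] = 714` → a = [714, 9, 5, 3] (same object as b, c); b = [714, 9, 5, 3] (same object as a, c); c = [714, 9, 5, 3] (same object as a, b)
`b.append(618)` → a = [714, 9, 5, 3, 618] (same object as b, c); b = [714, 9, 5, 3, 618] (same object as a, c); c = [714, 9, 5, 3, 618] (same object as a, b)
`print(a)` → prints [714, 9, 5, 3, 618]
`print(c)` → prints [714, 9, 5, 3, 618]

Answer:
[714, 9, 5, 3, 618]
[714, 9, 5, 3, 618]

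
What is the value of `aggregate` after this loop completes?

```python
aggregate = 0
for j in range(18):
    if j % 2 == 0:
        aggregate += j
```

Sum of even numbers 0 to 17
`aggregate` takes the values: 0 → 2 → 6 → 12 → 20 → 30 → 42 → 56 → 72

Answer: 72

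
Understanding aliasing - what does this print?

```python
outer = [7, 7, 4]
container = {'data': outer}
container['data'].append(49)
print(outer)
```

Key concept: dict holds reference to list.
Step by step:
`outer = [7, 7, 4]` → outer = [7, 7, 4]
`container = {'data': outer}` → container = {'data': [7, 7, 4]}
`container['data'].append(49)` → outer = [7, 7, 4, 49]; container = {'data': [7, 7, 4, 49]}
`print(outer)` → prints [7, 7, 4, 49]

Answer: [7, 7, 4, 49]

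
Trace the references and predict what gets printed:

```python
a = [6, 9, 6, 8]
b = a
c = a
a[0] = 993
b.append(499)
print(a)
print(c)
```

Key concept: multiple aliases.
Step by step:
`a = [6, 9, 6, 8]` → a = [6, 9, 6, 8]
`b = a` → b = [6, 9, 6, 8] (same object as a)
`c = a` → c = [6, 9, 6, 8] (same object as a, b)
`a[0] = 993` → a = [993, 9, 6, 8] (same object as b, c); b = [993, 9, 6, 8] (same object as a, c); c = [993, 9, 6, 8] (same object as a, b)
`b.append(499)` → a = [993, 9, 6, 8, 499] (same object as b, c); b = [993, 9, 6, 8, 499] (same object as a, c); c = [993, 9, 6, 8, 499] (same object as a, b)
`print(a)` → prints [993, 9, 6, 8, 499]
`print(c)` → prints [993, 9, 6, 8, 499]

Answer:
[993, 9, 6, 8, 499]
[993, 9, 6, 8, 499]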